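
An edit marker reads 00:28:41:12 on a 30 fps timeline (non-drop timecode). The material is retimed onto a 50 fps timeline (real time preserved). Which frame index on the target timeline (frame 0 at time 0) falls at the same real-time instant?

Source frame index: (0×3600 + 28×60 + 41) × 30 + 12 = 51642.
Real time: 51642 / (30) = 8607/5 s.
Target frame: (8607/5) × (50) = 86070.

frame 86070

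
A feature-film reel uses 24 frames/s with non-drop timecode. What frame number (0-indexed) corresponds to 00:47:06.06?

67830

Total seconds to the label: (0 × 3600 + 47 × 60 + 6) = 2826.
Frame index = 2826 × 24 + 6 = 67830.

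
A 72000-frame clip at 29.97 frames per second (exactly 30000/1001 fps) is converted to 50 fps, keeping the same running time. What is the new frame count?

120120 frames

Target frames = source frames × (target rate / source rate) = 72000 × (50)/(30000/1001) = 72000 × 1001/600 = 120120.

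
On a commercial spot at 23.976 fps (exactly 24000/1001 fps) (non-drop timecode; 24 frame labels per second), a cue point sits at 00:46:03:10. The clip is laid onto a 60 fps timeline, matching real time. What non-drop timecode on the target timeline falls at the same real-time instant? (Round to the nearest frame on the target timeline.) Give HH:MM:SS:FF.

Source frame index: (0×3600 + 46×60 + 3) × 24 + 10 = 66322.
Real time: 66322 / (24000/1001) = 33194161/12000 s.
Target frame: (33194161/12000) × (60) = 33194161/200 ≈ 165970.805 → 165971.
At 60 labels/s: frame 165971 → 00:46:06:11.

00:46:06:11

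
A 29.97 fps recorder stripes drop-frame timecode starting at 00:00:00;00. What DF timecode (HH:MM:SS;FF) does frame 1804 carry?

00:01:00;06

Ten DF minutes hold 17982 frames, so frame 1804 lies in block 0 (frames 0–17981) with 1804 frames into that block.
The block's first minute is 1800 frames and the rest 1798 each; 1804 frames reaches minute 1, so 0 × 18 + 1 × 2 = 2 labels have been skipped so far.
Adding those back, label number 1804 + 2 = 1806 at 30 labels/s is 60 s + 6 f = 0 h 1 min 0 s frame 6, i.e. 00:01:00;06.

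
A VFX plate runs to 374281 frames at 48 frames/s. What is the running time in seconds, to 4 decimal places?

Running time = 374281 × 1/48 = 374281/48 s ≈ 7797.5208 s.

7797.5208 seconds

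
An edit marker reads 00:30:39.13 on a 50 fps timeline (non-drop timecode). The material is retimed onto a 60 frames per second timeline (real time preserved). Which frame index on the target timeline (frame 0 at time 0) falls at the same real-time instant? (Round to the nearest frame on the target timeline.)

Source frame index: (0×3600 + 30×60 + 39) × 50 + 13 = 91963.
Real time: 91963 / (50) = 91963/50 s.
Target frame: (91963/50) × (60) = 551778/5 ≈ 110355.600 → 110356.

frame 110356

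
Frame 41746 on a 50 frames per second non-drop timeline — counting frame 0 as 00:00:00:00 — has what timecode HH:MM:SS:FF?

41746 ÷ 50 = 834 full seconds, remainder 46 frames.
834 s = 0 h 13 min 54 s.
Timecode: 00:13:54:46.

00:13:54:46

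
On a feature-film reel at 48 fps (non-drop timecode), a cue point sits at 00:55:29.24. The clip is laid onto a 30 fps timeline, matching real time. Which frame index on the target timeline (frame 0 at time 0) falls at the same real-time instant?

Source frame index: (0×3600 + 55×60 + 29) × 48 + 24 = 159816.
Real time: 159816 / (48) = 6659/2 s.
Target frame: (6659/2) × (30) = 99885.

frame 99885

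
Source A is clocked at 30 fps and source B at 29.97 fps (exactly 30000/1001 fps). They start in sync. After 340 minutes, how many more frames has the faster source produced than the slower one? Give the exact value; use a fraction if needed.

612000/1001 frames

340 min = 20400 s.
A emits 30 × 20400 = 612000 frames; B emits 30000/1001 × 20400 = 612000000/1001.
Difference = 612000/1001 frames (≈ 611.3886); B is behind A.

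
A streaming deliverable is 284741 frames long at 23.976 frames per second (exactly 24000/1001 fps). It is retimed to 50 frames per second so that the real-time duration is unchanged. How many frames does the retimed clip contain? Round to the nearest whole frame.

593804 frames

Frames at target rate = 284741 × (50) / (24000/1001) = 285025741/480 ≈ 593803.627.
Nearest whole frame: 593804.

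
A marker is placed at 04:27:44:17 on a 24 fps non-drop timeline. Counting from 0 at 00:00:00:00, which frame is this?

Total seconds to the label: (4 × 3600 + 27 × 60 + 44) = 16064.
Frame index = 16064 × 24 + 17 = 385553.

385553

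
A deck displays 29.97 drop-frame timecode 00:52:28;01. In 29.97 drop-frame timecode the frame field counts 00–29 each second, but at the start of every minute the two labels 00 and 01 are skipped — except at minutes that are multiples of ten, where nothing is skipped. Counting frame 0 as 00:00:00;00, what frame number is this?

94347

As if non-drop at 30 labels/s: (0 × 3600 + 52 × 60 + 28) × 30 + 1 = 94441.
Minute boundaries passed: 52; those not divisible by 10: 52 − 5 = 47; dropped labels = 2 × 47 = 94.
Actual frame index = 94441 − 94 = 94347.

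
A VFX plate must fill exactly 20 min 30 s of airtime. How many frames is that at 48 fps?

20 min 30 s = 1230 s.
Frames = 1230 × 48 = 59040.

59040 frames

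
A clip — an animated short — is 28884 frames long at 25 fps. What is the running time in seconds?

1155.36 seconds

Running time = 28884 / (25) = 1155.36 s.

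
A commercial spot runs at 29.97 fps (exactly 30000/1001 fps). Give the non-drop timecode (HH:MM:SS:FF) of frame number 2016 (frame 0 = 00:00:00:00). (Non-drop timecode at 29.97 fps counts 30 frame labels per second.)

00:01:07:06

2016 ÷ 30 = 67 full seconds, remainder 6 frames.
67 s = 0 h 1 min 7 s.
Timecode: 00:01:07:06.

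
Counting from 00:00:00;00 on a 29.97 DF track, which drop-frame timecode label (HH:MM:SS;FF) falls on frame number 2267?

00:01:15;19

Ten DF minutes hold 17982 frames, so frame 2267 lies in block 0 (frames 0–17981) with 2267 frames into that block.
The block's first minute is 1800 frames and the rest 1798 each; 2267 frames reaches minute 1, so 0 × 18 + 1 × 2 = 2 labels have been skipped so far.
Adding those back, label number 2267 + 2 = 2269 at 30 labels/s is 75 s + 19 f = 0 h 1 min 15 s frame 19, i.e. 00:01:15;19.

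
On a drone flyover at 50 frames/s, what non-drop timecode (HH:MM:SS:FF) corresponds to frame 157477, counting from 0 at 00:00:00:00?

157477 ÷ 50 = 3149 full seconds, remainder 27 frames.
3149 s = 0 h 52 min 29 s.
Timecode: 00:52:29:27.

00:52:29:27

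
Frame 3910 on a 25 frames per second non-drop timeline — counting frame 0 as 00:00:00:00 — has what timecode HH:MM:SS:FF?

00:02:36:10

3910 ÷ 25 = 156 full seconds, remainder 10 frames.
156 s = 0 h 2 min 36 s.
Timecode: 00:02:36:10.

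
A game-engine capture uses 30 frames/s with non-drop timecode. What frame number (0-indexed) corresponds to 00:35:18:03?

frame 63543

Total seconds to the label: (0 × 3600 + 35 × 60 + 18) = 2118.
Frame index = 2118 × 30 + 3 = 63543.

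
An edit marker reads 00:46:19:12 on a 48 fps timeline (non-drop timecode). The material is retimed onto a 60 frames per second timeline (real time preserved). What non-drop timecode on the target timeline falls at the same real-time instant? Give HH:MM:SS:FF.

00:46:19:15

Source frame index: (0×3600 + 46×60 + 19) × 48 + 12 = 133404.
Real time: 133404 / (48) = 11117/4 s.
Target frame: (11117/4) × (60) = 166755.
At 60 labels/s: frame 166755 → 00:46:19:15.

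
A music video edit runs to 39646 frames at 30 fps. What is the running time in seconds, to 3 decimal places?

1321.533 seconds

Running time = 39646 × 1/30 = 19823/15 s ≈ 1321.533 s.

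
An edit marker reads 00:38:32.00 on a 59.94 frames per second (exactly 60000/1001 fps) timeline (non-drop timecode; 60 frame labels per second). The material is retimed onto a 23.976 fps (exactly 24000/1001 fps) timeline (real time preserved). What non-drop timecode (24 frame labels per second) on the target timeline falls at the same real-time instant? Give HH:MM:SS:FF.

Source frame index: (0×3600 + 38×60 + 32) × 60 + 0 = 138720.
Real time: 138720 / (60000/1001) = 289289/125 s.
Target frame: (289289/125) × (24000/1001) = 55488.
At 24 labels/s: frame 55488 → 00:38:32:00.

00:38:32:00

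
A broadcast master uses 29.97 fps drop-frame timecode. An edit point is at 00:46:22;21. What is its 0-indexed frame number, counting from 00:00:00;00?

83397

As if non-drop at 30 labels/s: (0 × 3600 + 46 × 60 + 22) × 30 + 21 = 83481.
Minute boundaries passed: 46; those not divisible by 10: 46 − 4 = 42; dropped labels = 2 × 42 = 84.
Actual frame index = 83481 − 84 = 83397.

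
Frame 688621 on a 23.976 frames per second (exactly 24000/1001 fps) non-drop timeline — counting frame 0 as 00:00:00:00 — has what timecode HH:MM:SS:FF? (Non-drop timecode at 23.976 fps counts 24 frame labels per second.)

688621 ÷ 24 = 28692 full seconds, remainder 13 frames.
28692 s = 7 h 58 min 12 s.
Timecode: 07:58:12:13.

07:58:12:13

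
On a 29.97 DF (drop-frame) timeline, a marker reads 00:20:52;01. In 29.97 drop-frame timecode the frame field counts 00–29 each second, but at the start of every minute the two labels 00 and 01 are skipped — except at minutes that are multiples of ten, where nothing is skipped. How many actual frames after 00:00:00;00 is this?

37525

As if non-drop at 30 labels/s: (0 × 3600 + 20 × 60 + 52) × 30 + 1 = 37561.
Minute boundaries passed: 20; those not divisible by 10: 20 − 2 = 18; dropped labels = 2 × 18 = 36.
Actual frame index = 37561 − 36 = 37525.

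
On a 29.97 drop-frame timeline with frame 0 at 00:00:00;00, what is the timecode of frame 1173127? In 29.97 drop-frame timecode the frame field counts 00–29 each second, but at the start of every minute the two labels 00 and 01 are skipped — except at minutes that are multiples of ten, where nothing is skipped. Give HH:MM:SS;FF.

Each 10-minute DF block holds 10 × 60 × 30 − 9 × 2 = 17982 frames. 1173127 ÷ 17982 → 65 full blocks, remainder 4297.
Within the partial block the first minute is 1800 frames and each further minute 1798, so 2 further minute boundaries passed. Total skipped labels = 18 × 65 + 2 × 2 = 1174.
Non-drop label index = 1173127 + 1174 = 1174301; at 30 labels/s that is 10:52:23:11, i.e. DF 10:52:23;11.

10:52:23;11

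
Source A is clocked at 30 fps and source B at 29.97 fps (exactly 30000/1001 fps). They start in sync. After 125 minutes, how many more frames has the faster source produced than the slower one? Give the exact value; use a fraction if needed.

125 min = 7500 s.
A emits 30 × 7500 = 225000 frames; B emits 30000/1001 × 7500 = 225000000/1001.
Difference = 225000/1001 frames (≈ 224.7752); B is behind A.

225000/1001 frames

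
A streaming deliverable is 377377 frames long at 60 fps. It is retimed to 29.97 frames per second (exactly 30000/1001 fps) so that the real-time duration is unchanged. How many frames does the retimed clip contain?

Target frames = source frames × (target rate / source rate) = 377377 × (30000/1001)/(60) = 377377 × 500/1001 = 188500.

188500 frames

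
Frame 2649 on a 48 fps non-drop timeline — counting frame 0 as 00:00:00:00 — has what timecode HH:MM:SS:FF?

2649 ÷ 48 = 55 full seconds, remainder 9 frames.
55 s = 0 h 0 min 55 s.
Timecode: 00:00:55:09.

00:00:55:09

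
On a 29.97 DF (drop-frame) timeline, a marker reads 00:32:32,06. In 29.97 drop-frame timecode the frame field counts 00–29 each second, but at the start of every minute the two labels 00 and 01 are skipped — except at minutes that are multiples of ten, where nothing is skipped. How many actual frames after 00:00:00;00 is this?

58508

As if non-drop at 30 labels/s: (0 × 3600 + 32 × 60 + 32) × 30 + 6 = 58566.
Minute boundaries passed: 32; those not divisible by 10: 32 − 3 = 29; dropped labels = 2 × 29 = 58.
Actual frame index = 58566 − 58 = 58508.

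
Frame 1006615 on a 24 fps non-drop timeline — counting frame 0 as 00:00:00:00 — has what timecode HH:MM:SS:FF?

11:39:02:07

1006615 ÷ 24 = 41942 full seconds, remainder 7 frames.
41942 s = 11 h 39 min 2 s.
Timecode: 11:39:02:07.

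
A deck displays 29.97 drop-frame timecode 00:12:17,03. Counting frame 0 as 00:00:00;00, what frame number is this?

Complete 10-minute blocks: 1, each 17982 frames → 17982.
Remaining 2 whole minutes in the current block: 1800 + 1 × 1798 = 3598 frames.
Within the current minute: 17 × 30 + 3 − 2 = 511 (labels ;00/;01 skipped at this minute). Total = 17982 + 3598 + 511 = 22091.

22091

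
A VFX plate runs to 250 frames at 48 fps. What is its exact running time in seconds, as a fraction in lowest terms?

Running time = 250 ÷ (48) = 250 × 1/48 = 125/24 s.

125/24 seconds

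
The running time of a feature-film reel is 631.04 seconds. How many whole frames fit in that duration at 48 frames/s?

Frames = 631.04 × 48 = 757248/25 ≈ 30289.9200.
Complete frames: 30289.

30289 frames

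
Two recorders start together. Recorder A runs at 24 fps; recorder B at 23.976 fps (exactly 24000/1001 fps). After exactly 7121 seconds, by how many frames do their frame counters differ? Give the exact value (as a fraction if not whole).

A emits 24 × 7121 = 170904 frames; B emits 24000/1001 × 7121 = 170904000/1001.
Difference = 170904/1001 frames (≈ 170.7333); B is behind A.

170904/1001 frames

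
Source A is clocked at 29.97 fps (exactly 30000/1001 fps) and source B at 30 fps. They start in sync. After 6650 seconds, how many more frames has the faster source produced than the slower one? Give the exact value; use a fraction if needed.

28500/143 frames

A emits 30000/1001 × 6650 = 28500000/143 frames; B emits 30 × 6650 = 199500.
Difference = 28500/143 frames (≈ 199.3007); B is ahead of A.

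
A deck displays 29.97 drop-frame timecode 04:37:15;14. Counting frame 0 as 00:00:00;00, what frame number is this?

As if non-drop at 30 labels/s: (4 × 3600 + 37 × 60 + 15) × 30 + 14 = 499064.
Minute boundaries passed: 277; those not divisible by 10: 277 − 27 = 250; dropped labels = 2 × 250 = 500.
Actual frame index = 499064 − 500 = 498564.

498564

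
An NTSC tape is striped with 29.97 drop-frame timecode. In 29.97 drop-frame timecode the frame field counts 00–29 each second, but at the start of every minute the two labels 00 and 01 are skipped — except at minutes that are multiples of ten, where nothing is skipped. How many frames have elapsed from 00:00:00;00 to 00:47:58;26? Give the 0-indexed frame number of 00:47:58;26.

86280

As if non-drop at 30 labels/s: (0 × 3600 + 47 × 60 + 58) × 30 + 26 = 86366.
Minute boundaries passed: 47; those not divisible by 10: 47 − 4 = 43; dropped labels = 2 × 43 = 86.
Actual frame index = 86366 − 86 = 86280.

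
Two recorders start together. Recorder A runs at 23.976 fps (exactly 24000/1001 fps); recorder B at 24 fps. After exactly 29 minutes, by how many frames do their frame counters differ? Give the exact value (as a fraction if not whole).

29 min = 1740 s.
A emits 24000/1001 × 1740 = 41760000/1001 frames; B emits 24 × 1740 = 41760.
Difference = 41760/1001 frames (≈ 41.7183); B is ahead of A.

41760/1001 frames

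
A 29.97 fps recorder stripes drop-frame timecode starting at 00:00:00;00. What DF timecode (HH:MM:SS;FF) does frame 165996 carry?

01:32:18;22

Ten DF minutes hold 17982 frames, so frame 165996 lies in block 9 (frames 161838–179819) with 4158 frames into that block.
The block's first minute is 1800 frames and the rest 1798 each; 4158 frames reaches minute 2, so 9 × 18 + 2 × 2 = 166 labels have been skipped so far.
Adding those back, label number 165996 + 166 = 166162 at 30 labels/s is 5538 s + 22 f = 1 h 32 min 18 s frame 22, i.e. 01:32:18;22.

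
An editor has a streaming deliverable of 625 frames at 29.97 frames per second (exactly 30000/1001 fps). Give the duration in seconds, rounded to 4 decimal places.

Running time = 625 × 1001/30000 = 1001/48 s ≈ 20.8542 s.

20.8542 seconds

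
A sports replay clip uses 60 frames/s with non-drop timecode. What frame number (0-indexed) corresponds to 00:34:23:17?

frame 123797

Total seconds to the label: (0 × 3600 + 34 × 60 + 23) = 2063.
Frame index = 2063 × 60 + 17 = 123797.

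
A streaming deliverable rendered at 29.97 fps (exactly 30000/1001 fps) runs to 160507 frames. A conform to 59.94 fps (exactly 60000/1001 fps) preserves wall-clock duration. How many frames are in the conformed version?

Target frames = source frames × (target rate / source rate) = 160507 × (60000/1001)/(30000/1001) = 160507 × 2 = 321014.

321014 frames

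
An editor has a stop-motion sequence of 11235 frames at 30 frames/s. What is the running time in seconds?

374.5 seconds

Running time = 11235 / (30) = 374.5 s.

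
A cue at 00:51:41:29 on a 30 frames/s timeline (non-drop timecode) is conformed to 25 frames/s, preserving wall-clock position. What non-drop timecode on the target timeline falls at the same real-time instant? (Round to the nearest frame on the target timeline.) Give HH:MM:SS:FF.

00:51:41:24

Source frame index: (0×3600 + 51×60 + 41) × 30 + 29 = 93059.
Real time: 93059 / (30) = 93059/30 s.
Target frame: (93059/30) × (25) = 465295/6 ≈ 77549.167 → 77549.
At 25 labels/s: frame 77549 → 00:51:41:24.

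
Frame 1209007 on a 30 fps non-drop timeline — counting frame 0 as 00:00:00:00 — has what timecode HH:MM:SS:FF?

1209007 ÷ 30 = 40300 full seconds, remainder 7 frames.
40300 s = 11 h 11 min 40 s.
Timecode: 11:11:40:07.

11:11:40:07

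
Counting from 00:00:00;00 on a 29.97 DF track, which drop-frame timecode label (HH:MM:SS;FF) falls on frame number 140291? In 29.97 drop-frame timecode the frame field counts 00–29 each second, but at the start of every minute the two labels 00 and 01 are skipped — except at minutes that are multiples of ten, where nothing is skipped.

01:18:01;03

Each 10-minute DF block holds 10 × 60 × 30 − 9 × 2 = 17982 frames. 140291 ÷ 17982 → 7 full blocks, remainder 14417.
Within the partial block the first minute is 1800 frames and each further minute 1798, so 8 further minute boundaries passed. Total skipped labels = 18 × 7 + 2 × 8 = 142.
Non-drop label index = 140291 + 142 = 140433; at 30 labels/s that is 01:18:01:03, i.e. DF 01:18:01;03.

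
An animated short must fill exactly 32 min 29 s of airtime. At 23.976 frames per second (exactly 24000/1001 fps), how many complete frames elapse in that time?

32 min 29 s = 1949 s.
Frames = 1949 × 24000/1001 = 46776000/1001 ≈ 46729.2707.
Complete frames: 46729.

46729 frames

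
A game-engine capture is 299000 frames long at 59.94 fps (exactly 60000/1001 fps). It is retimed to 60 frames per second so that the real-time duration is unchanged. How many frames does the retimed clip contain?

Target frames = source frames × (target rate / source rate) = 299000 × (60)/(60000/1001) = 299000 × 1001/1000 = 299299.

299299 frames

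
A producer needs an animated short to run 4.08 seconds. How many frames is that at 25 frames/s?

102 frames

Frames = 4.08 × 25 = 102.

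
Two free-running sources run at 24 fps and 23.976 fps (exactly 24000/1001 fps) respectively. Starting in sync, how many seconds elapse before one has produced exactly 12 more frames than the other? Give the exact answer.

500.5 seconds

The gap grows by |24000/1001 − 24| = 24/1001 frames per second.
Time for a 12-frame gap: 12 ÷ (24/1001) = 500.5 s.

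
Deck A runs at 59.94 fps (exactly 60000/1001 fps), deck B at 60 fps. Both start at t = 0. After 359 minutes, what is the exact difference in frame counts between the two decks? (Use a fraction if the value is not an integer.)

1292400/1001 frames

359 min = 21540 s.
A emits 60000/1001 × 21540 = 1292400000/1001 frames; B emits 60 × 21540 = 1292400.
Difference = 1292400/1001 frames (≈ 1291.1089); B is ahead of A.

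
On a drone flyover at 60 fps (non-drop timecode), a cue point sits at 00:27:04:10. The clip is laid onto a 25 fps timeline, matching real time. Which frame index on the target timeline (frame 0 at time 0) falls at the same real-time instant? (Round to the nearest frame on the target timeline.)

Source frame index: (0×3600 + 27×60 + 4) × 60 + 10 = 97450.
Real time: 97450 / (60) = 9745/6 s.
Target frame: (9745/6) × (25) = 243625/6 ≈ 40604.167 → 40604.

frame 40604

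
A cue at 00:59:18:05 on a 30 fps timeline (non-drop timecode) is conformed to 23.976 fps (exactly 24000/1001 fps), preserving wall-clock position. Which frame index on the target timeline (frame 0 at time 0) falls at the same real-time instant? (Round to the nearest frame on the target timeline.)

Source frame index: (0×3600 + 59×60 + 18) × 30 + 5 = 106745.
Real time: 106745 / (30) = 21349/6 s.
Target frame: (21349/6) × (24000/1001) = 85396000/1001 ≈ 85310.689 → 85311.

frame 85311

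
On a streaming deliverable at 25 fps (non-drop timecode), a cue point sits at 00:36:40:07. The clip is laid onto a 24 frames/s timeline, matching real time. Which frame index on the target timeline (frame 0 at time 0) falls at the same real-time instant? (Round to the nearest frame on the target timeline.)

Source frame index: (0×3600 + 36×60 + 40) × 25 + 7 = 55007.
Real time: 55007 / (25) = 55007/25 s.
Target frame: (55007/25) × (24) = 1320168/25 ≈ 52806.720 → 52807.

frame 52807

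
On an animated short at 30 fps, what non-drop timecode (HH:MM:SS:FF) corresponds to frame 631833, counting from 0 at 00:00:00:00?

05:51:01:03

631833 ÷ 30 = 21061 full seconds, remainder 3 frames.
21061 s = 5 h 51 min 1 s.
Timecode: 05:51:01:03.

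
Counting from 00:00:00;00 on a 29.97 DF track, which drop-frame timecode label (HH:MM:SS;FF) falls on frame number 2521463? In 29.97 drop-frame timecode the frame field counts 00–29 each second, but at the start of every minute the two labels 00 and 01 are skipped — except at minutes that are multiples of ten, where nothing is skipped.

Ten DF minutes hold 17982 frames, so frame 2521463 lies in block 140 (frames 2517480–2535461) with 3983 frames into that block.
The block's first minute is 1800 frames and the rest 1798 each; 3983 frames reaches minute 2, so 140 × 18 + 2 × 2 = 2524 labels have been skipped so far.
Adding those back, label number 2521463 + 2524 = 2523987 at 30 labels/s is 84132 s + 27 f = 23 h 22 min 12 s frame 27, i.e. 23:22:12;27.

23:22:12;27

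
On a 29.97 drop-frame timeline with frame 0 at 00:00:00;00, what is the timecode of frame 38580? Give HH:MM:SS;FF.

00:21:27;08

Ten DF minutes hold 17982 frames, so frame 38580 lies in block 2 (frames 35964–53945) with 2616 frames into that block.
The block's first minute is 1800 frames and the rest 1798 each; 2616 frames reaches minute 1, so 2 × 18 + 1 × 2 = 38 labels have been skipped so far.
Adding those back, label number 38580 + 38 = 38618 at 30 labels/s is 1287 s + 8 f = 0 h 21 min 27 s frame 8, i.e. 00:21:27;08.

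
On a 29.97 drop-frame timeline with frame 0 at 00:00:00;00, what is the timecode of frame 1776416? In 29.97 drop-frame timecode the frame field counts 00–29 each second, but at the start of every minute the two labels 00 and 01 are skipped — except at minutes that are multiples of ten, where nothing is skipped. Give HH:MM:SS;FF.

16:27:53;04

Ten DF minutes hold 17982 frames, so frame 1776416 lies in block 98 (frames 1762236–1780217) with 14180 frames into that block.
The block's first minute is 1800 frames and the rest 1798 each; 14180 frames reaches minute 7, so 98 × 18 + 7 × 2 = 1778 labels have been skipped so far.
Adding those back, label number 1776416 + 1778 = 1778194 at 30 labels/s is 59273 s + 4 f = 16 h 27 min 53 s frame 4, i.e. 16:27:53;04.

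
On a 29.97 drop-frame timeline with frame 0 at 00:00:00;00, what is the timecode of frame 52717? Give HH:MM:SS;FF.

Ten DF minutes hold 17982 frames, so frame 52717 lies in block 2 (frames 35964–53945) with 16753 frames into that block.
The block's first minute is 1800 frames and the rest 1798 each; 16753 frames reaches minute 9, so 2 × 18 + 9 × 2 = 54 labels have been skipped so far.
Adding those back, label number 52717 + 54 = 52771 at 30 labels/s is 1759 s + 1 f = 0 h 29 min 19 s frame 1, i.e. 00:29:19;01.

00:29:19;01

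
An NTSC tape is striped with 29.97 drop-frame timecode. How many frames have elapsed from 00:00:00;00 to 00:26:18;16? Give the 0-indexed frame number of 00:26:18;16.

47308

As if non-drop at 30 labels/s: (0 × 3600 + 26 × 60 + 18) × 30 + 16 = 47356.
Minute boundaries passed: 26; those not divisible by 10: 26 − 2 = 24; dropped labels = 2 × 24 = 48.
Actual frame index = 47356 − 48 = 47308.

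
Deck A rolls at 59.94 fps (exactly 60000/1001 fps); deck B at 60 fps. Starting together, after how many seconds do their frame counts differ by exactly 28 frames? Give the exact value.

7007/15 seconds

The gap grows by |60 − 60000/1001| = 60/1001 frames per second.
Time for a 28-frame gap: 28 ÷ (60/1001) = 7007/15 s.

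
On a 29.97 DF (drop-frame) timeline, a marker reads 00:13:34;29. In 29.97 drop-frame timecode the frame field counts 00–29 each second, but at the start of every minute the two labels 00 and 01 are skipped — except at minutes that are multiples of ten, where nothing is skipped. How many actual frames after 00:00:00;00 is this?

As if non-drop at 30 labels/s: (0 × 3600 + 13 × 60 + 34) × 30 + 29 = 24449.
Minute boundaries passed: 13; those not divisible by 10: 13 − 1 = 12; dropped labels = 2 × 12 = 24.
Actual frame index = 24449 − 24 = 24425.

24425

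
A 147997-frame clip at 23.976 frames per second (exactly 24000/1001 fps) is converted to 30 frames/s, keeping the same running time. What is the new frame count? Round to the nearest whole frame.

Frames at target rate = 147997 × (30) / (24000/1001) = 148144997/800 ≈ 185181.246.
Nearest whole frame: 185181.

185181 frames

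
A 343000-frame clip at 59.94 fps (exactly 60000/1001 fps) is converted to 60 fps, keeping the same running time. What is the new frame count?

343343 frames

Target frames = source frames × (target rate / source rate) = 343000 × (60)/(60000/1001) = 343000 × 1001/1000 = 343343.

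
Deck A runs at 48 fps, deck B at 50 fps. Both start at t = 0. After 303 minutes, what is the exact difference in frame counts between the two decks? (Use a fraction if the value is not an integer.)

303 min = 18180 s.
A emits 48 × 18180 = 872640 frames; B emits 50 × 18180 = 909000.
Difference = 36360 frames; B is ahead of A.

36360 frames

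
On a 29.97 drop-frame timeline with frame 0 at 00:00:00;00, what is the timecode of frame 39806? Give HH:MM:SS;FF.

Each 10-minute DF block holds 10 × 60 × 30 − 9 × 2 = 17982 frames. 39806 ÷ 17982 → 2 full blocks, remainder 3842.
Within the partial block the first minute is 1800 frames and each further minute 1798, so 2 further minute boundaries passed. Total skipped labels = 18 × 2 + 2 × 2 = 40.
Non-drop label index = 39806 + 40 = 39846; at 30 labels/s that is 00:22:08:06, i.e. DF 00:22:08;06.

00:22:08;06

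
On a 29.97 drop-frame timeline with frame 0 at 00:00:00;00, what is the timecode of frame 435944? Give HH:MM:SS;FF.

04:02:26;00

Ten DF minutes hold 17982 frames, so frame 435944 lies in block 24 (frames 431568–449549) with 4376 frames into that block.
The block's first minute is 1800 frames and the rest 1798 each; 4376 frames reaches minute 2, so 24 × 18 + 2 × 2 = 436 labels have been skipped so far.
Adding those back, label number 435944 + 436 = 436380 at 30 labels/s is 14546 s + 0 f = 4 h 2 min 26 s frame 0, i.e. 04:02:26;00.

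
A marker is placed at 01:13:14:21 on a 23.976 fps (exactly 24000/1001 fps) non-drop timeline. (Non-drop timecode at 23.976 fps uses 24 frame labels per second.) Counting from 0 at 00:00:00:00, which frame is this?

Total seconds to the label: (1 × 3600 + 13 × 60 + 14) = 4394.
Frame index = 4394 × 24 + 21 = 105477.

frame 105477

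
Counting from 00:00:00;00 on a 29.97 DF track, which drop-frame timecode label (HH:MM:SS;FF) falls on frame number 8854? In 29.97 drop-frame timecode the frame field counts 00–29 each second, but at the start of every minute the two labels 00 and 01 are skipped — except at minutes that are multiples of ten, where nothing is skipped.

00:04:55;12

Each 10-minute DF block holds 10 × 60 × 30 − 9 × 2 = 17982 frames. 8854 ÷ 17982 → 0 full blocks, remainder 8854.
Within the partial block the first minute is 1800 frames and each further minute 1798, so 4 further minute boundaries passed. Total skipped labels = 18 × 0 + 2 × 4 = 8.
Non-drop label index = 8854 + 8 = 8862; at 30 labels/s that is 00:04:55:12, i.e. DF 00:04:55;12.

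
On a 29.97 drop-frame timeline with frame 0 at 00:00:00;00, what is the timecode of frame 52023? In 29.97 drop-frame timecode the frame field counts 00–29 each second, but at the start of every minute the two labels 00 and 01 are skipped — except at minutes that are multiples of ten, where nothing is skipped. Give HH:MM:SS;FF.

Each 10-minute DF block holds 10 × 60 × 30 − 9 × 2 = 17982 frames. 52023 ÷ 17982 → 2 full blocks, remainder 16059.
Within the partial block the first minute is 1800 frames and each further minute 1798, so 8 further minute boundaries passed. Total skipped labels = 18 × 2 + 2 × 8 = 52.
Non-drop label index = 52023 + 52 = 52075; at 30 labels/s that is 00:28:55:25, i.e. DF 00:28:55;25.

00:28:55;25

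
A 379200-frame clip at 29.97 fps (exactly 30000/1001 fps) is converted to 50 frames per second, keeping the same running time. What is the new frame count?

632632 frames

Target frames = source frames × (target rate / source rate) = 379200 × (50)/(30000/1001) = 379200 × 1001/600 = 632632.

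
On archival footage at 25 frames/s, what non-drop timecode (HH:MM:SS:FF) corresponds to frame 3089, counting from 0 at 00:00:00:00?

00:02:03:14

3089 ÷ 25 = 123 full seconds, remainder 14 frames.
123 s = 0 h 2 min 3 s.
Timecode: 00:02:03:14.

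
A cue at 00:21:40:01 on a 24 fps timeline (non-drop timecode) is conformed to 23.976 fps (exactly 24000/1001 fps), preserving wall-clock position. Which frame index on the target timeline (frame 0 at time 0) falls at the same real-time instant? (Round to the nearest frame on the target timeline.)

Source frame index: (0×3600 + 21×60 + 40) × 24 + 1 = 31201.
Real time: 31201 / (24) = 31201/24 s.
Target frame: (31201/24) × (24000/1001) = 31201000/1001 ≈ 31169.830 → 31170.

frame 31170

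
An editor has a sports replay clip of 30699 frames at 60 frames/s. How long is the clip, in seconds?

511.65 seconds

Running time = 30699 / (60) = 511.65 s.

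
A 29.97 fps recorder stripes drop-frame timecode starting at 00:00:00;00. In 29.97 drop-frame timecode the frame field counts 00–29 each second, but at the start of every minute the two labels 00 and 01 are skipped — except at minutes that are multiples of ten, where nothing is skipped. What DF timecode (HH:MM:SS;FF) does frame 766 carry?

00:00:25;16

Ten DF minutes hold 17982 frames, so frame 766 lies in block 0 (frames 0–17981) with 766 frames into that block.
The block's first minute is 1800 frames and the rest 1798 each; 766 frames reaches minute 0, so 0 × 18 + 0 × 2 = 0 labels have been skipped so far.
Adding those back, label number 766 + 0 = 766 at 30 labels/s is 25 s + 16 f = 0 h 0 min 25 s frame 16, i.e. 00:00:25;16.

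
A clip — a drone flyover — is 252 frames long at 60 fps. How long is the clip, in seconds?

4.2 seconds

Running time = 252 / (60) = 4.2 s.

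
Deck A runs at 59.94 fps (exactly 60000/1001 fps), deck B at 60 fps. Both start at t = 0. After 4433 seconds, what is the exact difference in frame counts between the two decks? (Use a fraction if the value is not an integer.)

1860/7 frames

A emits 60000/1001 × 4433 = 1860000/7 frames; B emits 60 × 4433 = 265980.
Difference = 1860/7 frames (≈ 265.7143); B is ahead of A.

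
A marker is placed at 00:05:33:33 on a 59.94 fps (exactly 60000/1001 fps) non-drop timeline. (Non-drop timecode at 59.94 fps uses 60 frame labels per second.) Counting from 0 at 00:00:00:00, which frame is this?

Total seconds to the label: (0 × 3600 + 5 × 60 + 33) = 333.
Frame index = 333 × 60 + 33 = 20013.

20013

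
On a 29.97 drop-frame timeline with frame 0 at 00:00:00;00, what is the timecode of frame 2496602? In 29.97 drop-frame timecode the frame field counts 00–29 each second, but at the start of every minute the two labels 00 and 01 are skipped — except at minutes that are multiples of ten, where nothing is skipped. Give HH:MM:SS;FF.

23:08:23;12

Ten DF minutes hold 17982 frames, so frame 2496602 lies in block 138 (frames 2481516–2499497) with 15086 frames into that block.
The block's first minute is 1800 frames and the rest 1798 each; 15086 frames reaches minute 8, so 138 × 18 + 8 × 2 = 2500 labels have been skipped so far.
Adding those back, label number 2496602 + 2500 = 2499102 at 30 labels/s is 83303 s + 12 f = 23 h 8 min 23 s frame 12, i.e. 23:08:23;12.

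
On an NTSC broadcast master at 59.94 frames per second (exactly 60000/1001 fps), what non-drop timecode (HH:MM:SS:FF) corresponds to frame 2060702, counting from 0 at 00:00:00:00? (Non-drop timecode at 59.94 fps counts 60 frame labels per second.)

09:32:25:02

2060702 ÷ 60 = 34345 full seconds, remainder 2 frames.
34345 s = 9 h 32 min 25 s.
Timecode: 09:32:25:02.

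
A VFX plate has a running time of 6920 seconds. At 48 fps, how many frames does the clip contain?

332160 frames

Frames = 6920 × 48 = 332160.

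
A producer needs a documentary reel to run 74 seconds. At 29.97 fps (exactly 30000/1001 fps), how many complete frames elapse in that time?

Frames = 74 × 30000/1001 = 2220000/1001 ≈ 2217.7822.
Complete frames: 2217.

2217 frames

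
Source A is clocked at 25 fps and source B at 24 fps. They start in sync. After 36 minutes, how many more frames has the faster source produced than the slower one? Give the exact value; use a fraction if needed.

2160 frames

36 min = 2160 s.
A emits 25 × 2160 = 54000 frames; B emits 24 × 2160 = 51840.
Difference = 2160 frames; B is behind A.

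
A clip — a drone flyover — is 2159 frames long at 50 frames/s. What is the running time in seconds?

43.18 seconds

Running time = 2159 / (50) = 43.18 s.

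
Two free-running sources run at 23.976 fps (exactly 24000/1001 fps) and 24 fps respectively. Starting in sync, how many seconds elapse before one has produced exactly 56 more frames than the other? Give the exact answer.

The gap grows by |24 − 24000/1001| = 24/1001 frames per second.
Time for a 56-frame gap: 56 ÷ (24/1001) = 7007/3 s.

7007/3 seconds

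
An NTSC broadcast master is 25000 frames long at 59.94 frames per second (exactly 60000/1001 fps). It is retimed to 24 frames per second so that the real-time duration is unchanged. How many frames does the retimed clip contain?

Target frames = source frames × (target rate / source rate) = 25000 × (24)/(60000/1001) = 25000 × 1001/2500 = 10010.

10010 frames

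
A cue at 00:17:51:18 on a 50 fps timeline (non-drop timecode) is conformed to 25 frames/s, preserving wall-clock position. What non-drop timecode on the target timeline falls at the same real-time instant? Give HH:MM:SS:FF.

00:17:51:09

Source frame index: (0×3600 + 17×60 + 51) × 50 + 18 = 53568.
Real time: 53568 / (50) = 26784/25 s.
Target frame: (26784/25) × (25) = 26784.
At 25 labels/s: frame 26784 → 00:17:51:09.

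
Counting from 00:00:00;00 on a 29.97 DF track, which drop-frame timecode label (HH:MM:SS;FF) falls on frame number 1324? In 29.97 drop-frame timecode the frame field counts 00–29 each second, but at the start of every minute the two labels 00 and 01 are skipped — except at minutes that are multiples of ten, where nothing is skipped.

00:00:44;04

Ten DF minutes hold 17982 frames, so frame 1324 lies in block 0 (frames 0–17981) with 1324 frames into that block.
The block's first minute is 1800 frames and the rest 1798 each; 1324 frames reaches minute 0, so 0 × 18 + 0 × 2 = 0 labels have been skipped so far.
Adding those back, label number 1324 + 0 = 1324 at 30 labels/s is 44 s + 4 f = 0 h 0 min 44 s frame 4, i.e. 00:00:44;04.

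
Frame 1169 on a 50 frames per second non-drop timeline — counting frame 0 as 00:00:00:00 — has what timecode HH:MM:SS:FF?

00:00:23:19

1169 ÷ 50 = 23 full seconds, remainder 19 frames.
23 s = 0 h 0 min 23 s.
Timecode: 00:00:23:19.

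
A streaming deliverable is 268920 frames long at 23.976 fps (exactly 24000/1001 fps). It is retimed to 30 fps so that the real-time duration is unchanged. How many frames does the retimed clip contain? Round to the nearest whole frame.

336486 frames

Frames at target rate = 268920 × (30) / (24000/1001) = 6729723/20 ≈ 336486.150.
Nearest whole frame: 336486.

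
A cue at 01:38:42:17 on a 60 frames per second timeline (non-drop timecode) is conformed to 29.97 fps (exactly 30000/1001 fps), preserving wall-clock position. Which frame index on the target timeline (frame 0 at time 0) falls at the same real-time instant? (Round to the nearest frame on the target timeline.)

frame 177491

Source frame index: (1×3600 + 38×60 + 42) × 60 + 17 = 355337.
Real time: 355337 / (60) = 355337/60 s.
Target frame: (355337/60) × (30000/1001) = 177668500/1001 ≈ 177491.009 → 177491.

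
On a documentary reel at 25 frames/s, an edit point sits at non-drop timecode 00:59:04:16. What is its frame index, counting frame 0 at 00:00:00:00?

88616

Total seconds to the label: (0 × 3600 + 59 × 60 + 4) = 3544.
Frame index = 3544 × 25 + 16 = 88616.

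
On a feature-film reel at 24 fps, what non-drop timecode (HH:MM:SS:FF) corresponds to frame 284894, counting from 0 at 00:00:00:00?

03:17:50:14

284894 ÷ 24 = 11870 full seconds, remainder 14 frames.
11870 s = 3 h 17 min 50 s.
Timecode: 03:17:50:14.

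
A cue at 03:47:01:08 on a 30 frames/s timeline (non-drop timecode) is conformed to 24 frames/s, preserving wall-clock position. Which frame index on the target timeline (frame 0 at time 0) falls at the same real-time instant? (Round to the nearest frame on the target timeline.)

Source frame index: (3×3600 + 47×60 + 1) × 30 + 8 = 408638.
Real time: 408638 / (30) = 204319/15 s.
Target frame: (204319/15) × (24) = 1634552/5 ≈ 326910.400 → 326910.

frame 326910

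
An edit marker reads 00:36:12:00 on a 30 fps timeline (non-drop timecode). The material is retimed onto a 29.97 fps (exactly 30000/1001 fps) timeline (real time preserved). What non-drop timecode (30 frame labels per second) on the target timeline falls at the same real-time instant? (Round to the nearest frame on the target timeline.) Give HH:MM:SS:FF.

Source frame index: (0×3600 + 36×60 + 12) × 30 + 0 = 65160.
Real time: 65160 / (30) = 2172 s.
Target frame: (2172) × (30000/1001) = 65160000/1001 ≈ 65094.905 → 65095.
At 30 labels/s: frame 65095 → 00:36:09:25.

00:36:09:25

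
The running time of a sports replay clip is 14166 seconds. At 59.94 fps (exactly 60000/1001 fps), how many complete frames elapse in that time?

849110 frames

Frames = 14166 × 60000/1001 = 849960000/1001 ≈ 849110.8891.
Complete frames: 849110.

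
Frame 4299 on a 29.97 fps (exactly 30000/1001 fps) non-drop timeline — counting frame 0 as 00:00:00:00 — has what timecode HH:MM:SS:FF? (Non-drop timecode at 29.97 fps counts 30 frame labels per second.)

4299 ÷ 30 = 143 full seconds, remainder 9 frames.
143 s = 0 h 2 min 23 s.
Timecode: 00:02:23:09.

00:02:23:09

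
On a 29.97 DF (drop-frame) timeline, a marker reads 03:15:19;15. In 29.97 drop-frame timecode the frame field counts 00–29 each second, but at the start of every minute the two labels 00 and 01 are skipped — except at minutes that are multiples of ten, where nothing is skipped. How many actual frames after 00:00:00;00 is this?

351233

Complete 10-minute blocks: 19, each 17982 frames → 341658.
Remaining 5 whole minutes in the current block: 1800 + 4 × 1798 = 8992 frames.
Within the current minute: 19 × 30 + 15 − 2 = 583 (labels ;00/;01 skipped at this minute). Total = 341658 + 8992 + 583 = 351233.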